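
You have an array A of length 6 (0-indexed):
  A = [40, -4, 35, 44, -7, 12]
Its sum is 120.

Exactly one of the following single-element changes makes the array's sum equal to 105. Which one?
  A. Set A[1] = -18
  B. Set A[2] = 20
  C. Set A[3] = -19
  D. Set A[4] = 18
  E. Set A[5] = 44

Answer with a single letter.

Option A: A[1] -4->-18, delta=-14, new_sum=120+(-14)=106
Option B: A[2] 35->20, delta=-15, new_sum=120+(-15)=105 <-- matches target
Option C: A[3] 44->-19, delta=-63, new_sum=120+(-63)=57
Option D: A[4] -7->18, delta=25, new_sum=120+(25)=145
Option E: A[5] 12->44, delta=32, new_sum=120+(32)=152

Answer: B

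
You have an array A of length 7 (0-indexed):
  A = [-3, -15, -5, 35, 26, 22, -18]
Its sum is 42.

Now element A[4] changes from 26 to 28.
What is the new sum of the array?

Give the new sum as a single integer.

Old value at index 4: 26
New value at index 4: 28
Delta = 28 - 26 = 2
New sum = old_sum + delta = 42 + (2) = 44

Answer: 44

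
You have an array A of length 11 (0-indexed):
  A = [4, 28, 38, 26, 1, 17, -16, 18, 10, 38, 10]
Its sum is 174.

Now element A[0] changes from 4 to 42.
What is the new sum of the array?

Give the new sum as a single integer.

Answer: 212

Derivation:
Old value at index 0: 4
New value at index 0: 42
Delta = 42 - 4 = 38
New sum = old_sum + delta = 174 + (38) = 212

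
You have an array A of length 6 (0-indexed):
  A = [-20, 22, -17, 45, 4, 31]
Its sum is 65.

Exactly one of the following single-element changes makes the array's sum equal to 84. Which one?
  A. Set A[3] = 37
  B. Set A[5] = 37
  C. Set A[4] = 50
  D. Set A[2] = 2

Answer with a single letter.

Answer: D

Derivation:
Option A: A[3] 45->37, delta=-8, new_sum=65+(-8)=57
Option B: A[5] 31->37, delta=6, new_sum=65+(6)=71
Option C: A[4] 4->50, delta=46, new_sum=65+(46)=111
Option D: A[2] -17->2, delta=19, new_sum=65+(19)=84 <-- matches target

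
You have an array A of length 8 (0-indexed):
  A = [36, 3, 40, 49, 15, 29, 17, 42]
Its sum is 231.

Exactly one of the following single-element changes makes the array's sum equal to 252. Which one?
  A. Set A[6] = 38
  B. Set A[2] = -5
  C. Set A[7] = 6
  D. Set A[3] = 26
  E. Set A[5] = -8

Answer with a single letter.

Option A: A[6] 17->38, delta=21, new_sum=231+(21)=252 <-- matches target
Option B: A[2] 40->-5, delta=-45, new_sum=231+(-45)=186
Option C: A[7] 42->6, delta=-36, new_sum=231+(-36)=195
Option D: A[3] 49->26, delta=-23, new_sum=231+(-23)=208
Option E: A[5] 29->-8, delta=-37, new_sum=231+(-37)=194

Answer: A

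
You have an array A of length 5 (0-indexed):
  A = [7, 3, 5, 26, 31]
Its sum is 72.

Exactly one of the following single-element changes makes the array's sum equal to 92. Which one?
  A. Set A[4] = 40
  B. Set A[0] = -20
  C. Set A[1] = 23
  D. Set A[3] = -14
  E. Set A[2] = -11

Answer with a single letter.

Answer: C

Derivation:
Option A: A[4] 31->40, delta=9, new_sum=72+(9)=81
Option B: A[0] 7->-20, delta=-27, new_sum=72+(-27)=45
Option C: A[1] 3->23, delta=20, new_sum=72+(20)=92 <-- matches target
Option D: A[3] 26->-14, delta=-40, new_sum=72+(-40)=32
Option E: A[2] 5->-11, delta=-16, new_sum=72+(-16)=56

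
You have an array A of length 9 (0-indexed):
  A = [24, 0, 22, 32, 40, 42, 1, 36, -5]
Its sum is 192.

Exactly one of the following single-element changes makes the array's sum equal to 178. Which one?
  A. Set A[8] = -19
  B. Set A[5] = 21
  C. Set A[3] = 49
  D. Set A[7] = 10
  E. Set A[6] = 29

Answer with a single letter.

Option A: A[8] -5->-19, delta=-14, new_sum=192+(-14)=178 <-- matches target
Option B: A[5] 42->21, delta=-21, new_sum=192+(-21)=171
Option C: A[3] 32->49, delta=17, new_sum=192+(17)=209
Option D: A[7] 36->10, delta=-26, new_sum=192+(-26)=166
Option E: A[6] 1->29, delta=28, new_sum=192+(28)=220

Answer: A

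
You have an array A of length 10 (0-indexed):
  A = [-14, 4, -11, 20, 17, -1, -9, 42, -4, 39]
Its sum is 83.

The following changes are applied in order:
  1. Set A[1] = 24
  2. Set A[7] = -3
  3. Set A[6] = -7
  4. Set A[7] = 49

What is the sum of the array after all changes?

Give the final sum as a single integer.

Answer: 112

Derivation:
Initial sum: 83
Change 1: A[1] 4 -> 24, delta = 20, sum = 103
Change 2: A[7] 42 -> -3, delta = -45, sum = 58
Change 3: A[6] -9 -> -7, delta = 2, sum = 60
Change 4: A[7] -3 -> 49, delta = 52, sum = 112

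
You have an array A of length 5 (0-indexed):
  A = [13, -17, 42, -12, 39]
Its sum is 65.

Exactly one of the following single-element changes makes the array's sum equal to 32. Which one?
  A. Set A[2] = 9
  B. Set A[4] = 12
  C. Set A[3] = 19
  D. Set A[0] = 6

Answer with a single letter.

Option A: A[2] 42->9, delta=-33, new_sum=65+(-33)=32 <-- matches target
Option B: A[4] 39->12, delta=-27, new_sum=65+(-27)=38
Option C: A[3] -12->19, delta=31, new_sum=65+(31)=96
Option D: A[0] 13->6, delta=-7, new_sum=65+(-7)=58

Answer: A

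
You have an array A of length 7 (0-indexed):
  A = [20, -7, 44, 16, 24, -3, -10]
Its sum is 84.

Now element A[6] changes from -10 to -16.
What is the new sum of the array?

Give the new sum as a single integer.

Answer: 78

Derivation:
Old value at index 6: -10
New value at index 6: -16
Delta = -16 - -10 = -6
New sum = old_sum + delta = 84 + (-6) = 78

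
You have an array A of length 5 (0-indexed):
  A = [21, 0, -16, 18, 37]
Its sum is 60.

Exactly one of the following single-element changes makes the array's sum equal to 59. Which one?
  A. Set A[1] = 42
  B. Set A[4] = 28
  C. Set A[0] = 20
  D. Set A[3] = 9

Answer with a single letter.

Answer: C

Derivation:
Option A: A[1] 0->42, delta=42, new_sum=60+(42)=102
Option B: A[4] 37->28, delta=-9, new_sum=60+(-9)=51
Option C: A[0] 21->20, delta=-1, new_sum=60+(-1)=59 <-- matches target
Option D: A[3] 18->9, delta=-9, new_sum=60+(-9)=51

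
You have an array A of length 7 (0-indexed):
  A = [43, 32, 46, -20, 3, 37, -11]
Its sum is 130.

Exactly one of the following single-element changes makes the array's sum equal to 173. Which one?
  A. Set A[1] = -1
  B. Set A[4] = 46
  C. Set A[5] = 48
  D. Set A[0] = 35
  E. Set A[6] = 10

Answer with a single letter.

Option A: A[1] 32->-1, delta=-33, new_sum=130+(-33)=97
Option B: A[4] 3->46, delta=43, new_sum=130+(43)=173 <-- matches target
Option C: A[5] 37->48, delta=11, new_sum=130+(11)=141
Option D: A[0] 43->35, delta=-8, new_sum=130+(-8)=122
Option E: A[6] -11->10, delta=21, new_sum=130+(21)=151

Answer: B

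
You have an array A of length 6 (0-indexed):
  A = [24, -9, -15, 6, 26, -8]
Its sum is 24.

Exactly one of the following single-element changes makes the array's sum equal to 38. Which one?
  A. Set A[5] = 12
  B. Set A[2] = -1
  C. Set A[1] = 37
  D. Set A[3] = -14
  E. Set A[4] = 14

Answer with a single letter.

Answer: B

Derivation:
Option A: A[5] -8->12, delta=20, new_sum=24+(20)=44
Option B: A[2] -15->-1, delta=14, new_sum=24+(14)=38 <-- matches target
Option C: A[1] -9->37, delta=46, new_sum=24+(46)=70
Option D: A[3] 6->-14, delta=-20, new_sum=24+(-20)=4
Option E: A[4] 26->14, delta=-12, new_sum=24+(-12)=12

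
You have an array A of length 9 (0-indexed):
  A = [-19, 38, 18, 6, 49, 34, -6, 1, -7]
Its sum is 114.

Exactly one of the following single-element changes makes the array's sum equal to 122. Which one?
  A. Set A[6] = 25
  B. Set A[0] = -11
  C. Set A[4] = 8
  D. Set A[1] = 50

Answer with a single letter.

Answer: B

Derivation:
Option A: A[6] -6->25, delta=31, new_sum=114+(31)=145
Option B: A[0] -19->-11, delta=8, new_sum=114+(8)=122 <-- matches target
Option C: A[4] 49->8, delta=-41, new_sum=114+(-41)=73
Option D: A[1] 38->50, delta=12, new_sum=114+(12)=126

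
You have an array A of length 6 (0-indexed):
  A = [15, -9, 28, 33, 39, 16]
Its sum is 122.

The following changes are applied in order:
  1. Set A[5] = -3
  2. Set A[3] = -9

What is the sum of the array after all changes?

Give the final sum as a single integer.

Initial sum: 122
Change 1: A[5] 16 -> -3, delta = -19, sum = 103
Change 2: A[3] 33 -> -9, delta = -42, sum = 61

Answer: 61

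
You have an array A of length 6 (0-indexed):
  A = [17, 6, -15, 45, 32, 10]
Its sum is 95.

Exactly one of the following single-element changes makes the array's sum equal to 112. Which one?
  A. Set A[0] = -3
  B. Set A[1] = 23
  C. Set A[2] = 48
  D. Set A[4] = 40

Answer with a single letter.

Option A: A[0] 17->-3, delta=-20, new_sum=95+(-20)=75
Option B: A[1] 6->23, delta=17, new_sum=95+(17)=112 <-- matches target
Option C: A[2] -15->48, delta=63, new_sum=95+(63)=158
Option D: A[4] 32->40, delta=8, new_sum=95+(8)=103

Answer: B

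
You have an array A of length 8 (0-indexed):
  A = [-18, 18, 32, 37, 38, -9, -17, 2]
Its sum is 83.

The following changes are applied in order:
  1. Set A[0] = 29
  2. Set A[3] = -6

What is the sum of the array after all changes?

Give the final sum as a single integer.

Answer: 87

Derivation:
Initial sum: 83
Change 1: A[0] -18 -> 29, delta = 47, sum = 130
Change 2: A[3] 37 -> -6, delta = -43, sum = 87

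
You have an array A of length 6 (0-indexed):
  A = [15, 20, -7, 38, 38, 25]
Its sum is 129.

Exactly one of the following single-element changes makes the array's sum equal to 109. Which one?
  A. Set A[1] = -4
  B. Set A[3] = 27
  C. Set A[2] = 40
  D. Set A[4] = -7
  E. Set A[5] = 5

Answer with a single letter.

Answer: E

Derivation:
Option A: A[1] 20->-4, delta=-24, new_sum=129+(-24)=105
Option B: A[3] 38->27, delta=-11, new_sum=129+(-11)=118
Option C: A[2] -7->40, delta=47, new_sum=129+(47)=176
Option D: A[4] 38->-7, delta=-45, new_sum=129+(-45)=84
Option E: A[5] 25->5, delta=-20, new_sum=129+(-20)=109 <-- matches target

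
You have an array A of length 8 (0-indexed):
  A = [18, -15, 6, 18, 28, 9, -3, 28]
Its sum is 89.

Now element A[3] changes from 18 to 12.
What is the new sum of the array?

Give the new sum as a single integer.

Answer: 83

Derivation:
Old value at index 3: 18
New value at index 3: 12
Delta = 12 - 18 = -6
New sum = old_sum + delta = 89 + (-6) = 83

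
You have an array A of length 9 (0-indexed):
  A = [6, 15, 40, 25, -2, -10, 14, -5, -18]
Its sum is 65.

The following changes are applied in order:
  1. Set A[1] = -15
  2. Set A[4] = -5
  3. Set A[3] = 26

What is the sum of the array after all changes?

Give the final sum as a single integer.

Initial sum: 65
Change 1: A[1] 15 -> -15, delta = -30, sum = 35
Change 2: A[4] -2 -> -5, delta = -3, sum = 32
Change 3: A[3] 25 -> 26, delta = 1, sum = 33

Answer: 33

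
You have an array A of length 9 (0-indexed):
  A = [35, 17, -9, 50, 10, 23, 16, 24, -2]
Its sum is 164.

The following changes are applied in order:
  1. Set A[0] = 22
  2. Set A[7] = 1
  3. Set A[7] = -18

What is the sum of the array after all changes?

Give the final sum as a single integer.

Answer: 109

Derivation:
Initial sum: 164
Change 1: A[0] 35 -> 22, delta = -13, sum = 151
Change 2: A[7] 24 -> 1, delta = -23, sum = 128
Change 3: A[7] 1 -> -18, delta = -19, sum = 109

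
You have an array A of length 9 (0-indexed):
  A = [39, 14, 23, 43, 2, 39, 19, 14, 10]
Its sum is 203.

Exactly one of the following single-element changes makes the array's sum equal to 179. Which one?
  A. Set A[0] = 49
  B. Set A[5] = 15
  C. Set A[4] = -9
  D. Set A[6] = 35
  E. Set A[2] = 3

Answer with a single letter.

Option A: A[0] 39->49, delta=10, new_sum=203+(10)=213
Option B: A[5] 39->15, delta=-24, new_sum=203+(-24)=179 <-- matches target
Option C: A[4] 2->-9, delta=-11, new_sum=203+(-11)=192
Option D: A[6] 19->35, delta=16, new_sum=203+(16)=219
Option E: A[2] 23->3, delta=-20, new_sum=203+(-20)=183

Answer: B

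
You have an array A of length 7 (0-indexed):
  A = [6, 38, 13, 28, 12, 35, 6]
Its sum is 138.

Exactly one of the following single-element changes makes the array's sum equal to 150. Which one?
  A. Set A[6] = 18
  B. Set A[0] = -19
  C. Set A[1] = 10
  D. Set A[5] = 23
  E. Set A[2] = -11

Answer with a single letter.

Answer: A

Derivation:
Option A: A[6] 6->18, delta=12, new_sum=138+(12)=150 <-- matches target
Option B: A[0] 6->-19, delta=-25, new_sum=138+(-25)=113
Option C: A[1] 38->10, delta=-28, new_sum=138+(-28)=110
Option D: A[5] 35->23, delta=-12, new_sum=138+(-12)=126
Option E: A[2] 13->-11, delta=-24, new_sum=138+(-24)=114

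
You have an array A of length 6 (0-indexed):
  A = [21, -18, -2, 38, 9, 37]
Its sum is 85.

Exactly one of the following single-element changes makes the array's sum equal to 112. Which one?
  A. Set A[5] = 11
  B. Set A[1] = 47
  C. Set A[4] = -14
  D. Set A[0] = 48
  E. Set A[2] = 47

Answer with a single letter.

Option A: A[5] 37->11, delta=-26, new_sum=85+(-26)=59
Option B: A[1] -18->47, delta=65, new_sum=85+(65)=150
Option C: A[4] 9->-14, delta=-23, new_sum=85+(-23)=62
Option D: A[0] 21->48, delta=27, new_sum=85+(27)=112 <-- matches target
Option E: A[2] -2->47, delta=49, new_sum=85+(49)=134

Answer: D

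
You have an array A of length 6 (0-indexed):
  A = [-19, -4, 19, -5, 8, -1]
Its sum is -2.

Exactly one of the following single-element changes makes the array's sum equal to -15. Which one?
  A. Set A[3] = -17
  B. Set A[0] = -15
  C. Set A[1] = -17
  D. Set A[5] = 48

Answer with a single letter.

Option A: A[3] -5->-17, delta=-12, new_sum=-2+(-12)=-14
Option B: A[0] -19->-15, delta=4, new_sum=-2+(4)=2
Option C: A[1] -4->-17, delta=-13, new_sum=-2+(-13)=-15 <-- matches target
Option D: A[5] -1->48, delta=49, new_sum=-2+(49)=47

Answer: C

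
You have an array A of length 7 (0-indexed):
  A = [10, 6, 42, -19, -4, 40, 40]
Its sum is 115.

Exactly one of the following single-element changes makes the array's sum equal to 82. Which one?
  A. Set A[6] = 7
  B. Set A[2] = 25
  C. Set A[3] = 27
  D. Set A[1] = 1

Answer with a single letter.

Answer: A

Derivation:
Option A: A[6] 40->7, delta=-33, new_sum=115+(-33)=82 <-- matches target
Option B: A[2] 42->25, delta=-17, new_sum=115+(-17)=98
Option C: A[3] -19->27, delta=46, new_sum=115+(46)=161
Option D: A[1] 6->1, delta=-5, new_sum=115+(-5)=110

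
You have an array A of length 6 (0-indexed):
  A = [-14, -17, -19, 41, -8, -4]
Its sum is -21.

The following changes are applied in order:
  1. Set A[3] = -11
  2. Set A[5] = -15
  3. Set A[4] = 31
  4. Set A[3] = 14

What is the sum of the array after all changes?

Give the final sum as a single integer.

Initial sum: -21
Change 1: A[3] 41 -> -11, delta = -52, sum = -73
Change 2: A[5] -4 -> -15, delta = -11, sum = -84
Change 3: A[4] -8 -> 31, delta = 39, sum = -45
Change 4: A[3] -11 -> 14, delta = 25, sum = -20

Answer: -20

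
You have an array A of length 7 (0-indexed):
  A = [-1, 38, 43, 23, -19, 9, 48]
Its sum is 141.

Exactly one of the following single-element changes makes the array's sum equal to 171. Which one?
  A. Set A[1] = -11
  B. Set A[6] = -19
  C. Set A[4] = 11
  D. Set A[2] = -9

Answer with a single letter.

Answer: C

Derivation:
Option A: A[1] 38->-11, delta=-49, new_sum=141+(-49)=92
Option B: A[6] 48->-19, delta=-67, new_sum=141+(-67)=74
Option C: A[4] -19->11, delta=30, new_sum=141+(30)=171 <-- matches target
Option D: A[2] 43->-9, delta=-52, new_sum=141+(-52)=89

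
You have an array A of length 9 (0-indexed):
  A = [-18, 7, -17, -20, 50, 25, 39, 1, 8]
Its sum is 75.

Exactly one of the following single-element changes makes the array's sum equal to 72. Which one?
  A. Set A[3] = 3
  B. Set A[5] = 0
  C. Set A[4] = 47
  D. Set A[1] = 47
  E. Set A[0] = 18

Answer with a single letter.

Option A: A[3] -20->3, delta=23, new_sum=75+(23)=98
Option B: A[5] 25->0, delta=-25, new_sum=75+(-25)=50
Option C: A[4] 50->47, delta=-3, new_sum=75+(-3)=72 <-- matches target
Option D: A[1] 7->47, delta=40, new_sum=75+(40)=115
Option E: A[0] -18->18, delta=36, new_sum=75+(36)=111

Answer: C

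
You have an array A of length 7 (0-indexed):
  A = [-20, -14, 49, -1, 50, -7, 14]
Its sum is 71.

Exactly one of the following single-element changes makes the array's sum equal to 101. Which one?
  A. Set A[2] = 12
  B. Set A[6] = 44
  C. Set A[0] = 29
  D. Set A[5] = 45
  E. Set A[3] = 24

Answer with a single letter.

Answer: B

Derivation:
Option A: A[2] 49->12, delta=-37, new_sum=71+(-37)=34
Option B: A[6] 14->44, delta=30, new_sum=71+(30)=101 <-- matches target
Option C: A[0] -20->29, delta=49, new_sum=71+(49)=120
Option D: A[5] -7->45, delta=52, new_sum=71+(52)=123
Option E: A[3] -1->24, delta=25, new_sum=71+(25)=96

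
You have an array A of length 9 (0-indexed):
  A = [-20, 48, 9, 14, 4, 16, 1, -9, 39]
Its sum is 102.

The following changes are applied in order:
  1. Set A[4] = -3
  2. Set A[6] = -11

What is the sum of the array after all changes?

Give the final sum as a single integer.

Answer: 83

Derivation:
Initial sum: 102
Change 1: A[4] 4 -> -3, delta = -7, sum = 95
Change 2: A[6] 1 -> -11, delta = -12, sum = 83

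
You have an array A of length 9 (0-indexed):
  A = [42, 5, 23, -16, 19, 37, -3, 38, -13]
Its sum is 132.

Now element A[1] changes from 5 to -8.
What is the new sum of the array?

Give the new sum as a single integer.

Old value at index 1: 5
New value at index 1: -8
Delta = -8 - 5 = -13
New sum = old_sum + delta = 132 + (-13) = 119

Answer: 119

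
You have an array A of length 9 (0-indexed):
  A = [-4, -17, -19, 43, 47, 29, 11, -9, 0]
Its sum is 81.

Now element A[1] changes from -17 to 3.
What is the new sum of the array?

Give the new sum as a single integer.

Answer: 101

Derivation:
Old value at index 1: -17
New value at index 1: 3
Delta = 3 - -17 = 20
New sum = old_sum + delta = 81 + (20) = 101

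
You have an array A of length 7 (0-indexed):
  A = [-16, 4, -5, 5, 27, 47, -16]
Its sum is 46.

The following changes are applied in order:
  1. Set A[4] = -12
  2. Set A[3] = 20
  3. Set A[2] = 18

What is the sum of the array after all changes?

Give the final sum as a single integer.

Initial sum: 46
Change 1: A[4] 27 -> -12, delta = -39, sum = 7
Change 2: A[3] 5 -> 20, delta = 15, sum = 22
Change 3: A[2] -5 -> 18, delta = 23, sum = 45

Answer: 45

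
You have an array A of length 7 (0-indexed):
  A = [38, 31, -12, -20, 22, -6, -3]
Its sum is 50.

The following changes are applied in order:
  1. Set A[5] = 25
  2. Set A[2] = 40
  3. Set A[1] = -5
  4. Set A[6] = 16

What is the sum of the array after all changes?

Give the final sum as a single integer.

Answer: 116

Derivation:
Initial sum: 50
Change 1: A[5] -6 -> 25, delta = 31, sum = 81
Change 2: A[2] -12 -> 40, delta = 52, sum = 133
Change 3: A[1] 31 -> -5, delta = -36, sum = 97
Change 4: A[6] -3 -> 16, delta = 19, sum = 116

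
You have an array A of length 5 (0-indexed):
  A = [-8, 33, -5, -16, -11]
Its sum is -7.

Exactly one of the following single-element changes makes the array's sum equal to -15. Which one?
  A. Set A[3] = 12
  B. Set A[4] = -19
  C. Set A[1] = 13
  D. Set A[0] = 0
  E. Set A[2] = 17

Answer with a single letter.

Option A: A[3] -16->12, delta=28, new_sum=-7+(28)=21
Option B: A[4] -11->-19, delta=-8, new_sum=-7+(-8)=-15 <-- matches target
Option C: A[1] 33->13, delta=-20, new_sum=-7+(-20)=-27
Option D: A[0] -8->0, delta=8, new_sum=-7+(8)=1
Option E: A[2] -5->17, delta=22, new_sum=-7+(22)=15

Answer: B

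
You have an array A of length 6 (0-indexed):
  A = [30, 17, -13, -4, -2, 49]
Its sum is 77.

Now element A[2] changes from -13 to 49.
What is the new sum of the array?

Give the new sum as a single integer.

Answer: 139

Derivation:
Old value at index 2: -13
New value at index 2: 49
Delta = 49 - -13 = 62
New sum = old_sum + delta = 77 + (62) = 139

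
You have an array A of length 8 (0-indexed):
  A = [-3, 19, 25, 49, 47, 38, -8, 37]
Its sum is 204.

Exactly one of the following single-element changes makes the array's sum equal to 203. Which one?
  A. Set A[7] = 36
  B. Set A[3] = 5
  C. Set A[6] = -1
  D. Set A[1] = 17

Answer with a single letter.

Answer: A

Derivation:
Option A: A[7] 37->36, delta=-1, new_sum=204+(-1)=203 <-- matches target
Option B: A[3] 49->5, delta=-44, new_sum=204+(-44)=160
Option C: A[6] -8->-1, delta=7, new_sum=204+(7)=211
Option D: A[1] 19->17, delta=-2, new_sum=204+(-2)=202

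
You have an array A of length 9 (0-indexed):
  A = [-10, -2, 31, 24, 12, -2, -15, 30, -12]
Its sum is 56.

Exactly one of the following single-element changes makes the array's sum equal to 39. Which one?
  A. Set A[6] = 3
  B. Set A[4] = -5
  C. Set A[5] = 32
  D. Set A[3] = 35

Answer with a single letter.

Answer: B

Derivation:
Option A: A[6] -15->3, delta=18, new_sum=56+(18)=74
Option B: A[4] 12->-5, delta=-17, new_sum=56+(-17)=39 <-- matches target
Option C: A[5] -2->32, delta=34, new_sum=56+(34)=90
Option D: A[3] 24->35, delta=11, new_sum=56+(11)=67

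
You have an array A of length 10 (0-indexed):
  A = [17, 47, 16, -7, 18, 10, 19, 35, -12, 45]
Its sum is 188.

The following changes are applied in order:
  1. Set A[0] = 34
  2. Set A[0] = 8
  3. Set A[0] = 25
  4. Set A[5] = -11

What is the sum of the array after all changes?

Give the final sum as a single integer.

Answer: 175

Derivation:
Initial sum: 188
Change 1: A[0] 17 -> 34, delta = 17, sum = 205
Change 2: A[0] 34 -> 8, delta = -26, sum = 179
Change 3: A[0] 8 -> 25, delta = 17, sum = 196
Change 4: A[5] 10 -> -11, delta = -21, sum = 175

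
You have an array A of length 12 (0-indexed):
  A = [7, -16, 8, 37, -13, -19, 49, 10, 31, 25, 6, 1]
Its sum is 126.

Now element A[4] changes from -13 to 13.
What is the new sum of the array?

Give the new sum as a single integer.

Old value at index 4: -13
New value at index 4: 13
Delta = 13 - -13 = 26
New sum = old_sum + delta = 126 + (26) = 152

Answer: 152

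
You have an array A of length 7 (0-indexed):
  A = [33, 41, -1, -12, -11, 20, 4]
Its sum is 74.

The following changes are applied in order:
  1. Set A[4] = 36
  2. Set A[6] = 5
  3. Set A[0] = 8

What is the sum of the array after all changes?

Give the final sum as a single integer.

Initial sum: 74
Change 1: A[4] -11 -> 36, delta = 47, sum = 121
Change 2: A[6] 4 -> 5, delta = 1, sum = 122
Change 3: A[0] 33 -> 8, delta = -25, sum = 97

Answer: 97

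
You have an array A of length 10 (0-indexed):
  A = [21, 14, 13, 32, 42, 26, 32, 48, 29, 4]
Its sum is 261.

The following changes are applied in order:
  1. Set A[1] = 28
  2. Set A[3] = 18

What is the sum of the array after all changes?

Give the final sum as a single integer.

Initial sum: 261
Change 1: A[1] 14 -> 28, delta = 14, sum = 275
Change 2: A[3] 32 -> 18, delta = -14, sum = 261

Answer: 261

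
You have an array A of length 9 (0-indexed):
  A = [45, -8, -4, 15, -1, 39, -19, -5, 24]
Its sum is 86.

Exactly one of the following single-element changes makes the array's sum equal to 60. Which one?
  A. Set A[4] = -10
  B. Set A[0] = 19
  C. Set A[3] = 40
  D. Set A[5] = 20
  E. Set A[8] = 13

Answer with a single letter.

Option A: A[4] -1->-10, delta=-9, new_sum=86+(-9)=77
Option B: A[0] 45->19, delta=-26, new_sum=86+(-26)=60 <-- matches target
Option C: A[3] 15->40, delta=25, new_sum=86+(25)=111
Option D: A[5] 39->20, delta=-19, new_sum=86+(-19)=67
Option E: A[8] 24->13, delta=-11, new_sum=86+(-11)=75

Answer: B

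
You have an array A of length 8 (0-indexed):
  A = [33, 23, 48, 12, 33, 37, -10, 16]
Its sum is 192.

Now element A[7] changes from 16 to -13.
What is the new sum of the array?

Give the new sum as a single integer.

Old value at index 7: 16
New value at index 7: -13
Delta = -13 - 16 = -29
New sum = old_sum + delta = 192 + (-29) = 163

Answer: 163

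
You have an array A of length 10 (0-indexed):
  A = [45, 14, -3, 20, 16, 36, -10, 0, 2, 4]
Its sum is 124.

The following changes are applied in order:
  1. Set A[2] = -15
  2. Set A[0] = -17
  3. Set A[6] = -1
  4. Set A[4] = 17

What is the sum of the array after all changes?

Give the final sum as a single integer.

Answer: 60

Derivation:
Initial sum: 124
Change 1: A[2] -3 -> -15, delta = -12, sum = 112
Change 2: A[0] 45 -> -17, delta = -62, sum = 50
Change 3: A[6] -10 -> -1, delta = 9, sum = 59
Change 4: A[4] 16 -> 17, delta = 1, sum = 60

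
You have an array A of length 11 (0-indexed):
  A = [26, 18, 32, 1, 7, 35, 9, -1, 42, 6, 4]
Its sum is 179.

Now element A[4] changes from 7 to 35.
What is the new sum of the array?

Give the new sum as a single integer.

Old value at index 4: 7
New value at index 4: 35
Delta = 35 - 7 = 28
New sum = old_sum + delta = 179 + (28) = 207

Answer: 207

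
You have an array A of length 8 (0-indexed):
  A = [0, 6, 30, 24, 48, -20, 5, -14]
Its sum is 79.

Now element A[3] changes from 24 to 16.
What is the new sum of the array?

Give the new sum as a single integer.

Answer: 71

Derivation:
Old value at index 3: 24
New value at index 3: 16
Delta = 16 - 24 = -8
New sum = old_sum + delta = 79 + (-8) = 71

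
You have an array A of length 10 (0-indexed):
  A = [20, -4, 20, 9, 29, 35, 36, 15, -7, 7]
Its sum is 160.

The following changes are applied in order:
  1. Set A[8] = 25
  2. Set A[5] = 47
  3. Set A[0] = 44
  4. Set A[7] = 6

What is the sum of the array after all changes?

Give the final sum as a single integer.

Answer: 219

Derivation:
Initial sum: 160
Change 1: A[8] -7 -> 25, delta = 32, sum = 192
Change 2: A[5] 35 -> 47, delta = 12, sum = 204
Change 3: A[0] 20 -> 44, delta = 24, sum = 228
Change 4: A[7] 15 -> 6, delta = -9, sum = 219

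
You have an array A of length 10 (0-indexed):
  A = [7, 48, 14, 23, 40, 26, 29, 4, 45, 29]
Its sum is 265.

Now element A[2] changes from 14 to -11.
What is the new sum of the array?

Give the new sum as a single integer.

Answer: 240

Derivation:
Old value at index 2: 14
New value at index 2: -11
Delta = -11 - 14 = -25
New sum = old_sum + delta = 265 + (-25) = 240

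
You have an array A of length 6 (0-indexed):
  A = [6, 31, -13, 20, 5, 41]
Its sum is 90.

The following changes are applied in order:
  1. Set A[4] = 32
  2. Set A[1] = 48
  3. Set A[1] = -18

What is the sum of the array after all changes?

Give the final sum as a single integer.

Answer: 68

Derivation:
Initial sum: 90
Change 1: A[4] 5 -> 32, delta = 27, sum = 117
Change 2: A[1] 31 -> 48, delta = 17, sum = 134
Change 3: A[1] 48 -> -18, delta = -66, sum = 68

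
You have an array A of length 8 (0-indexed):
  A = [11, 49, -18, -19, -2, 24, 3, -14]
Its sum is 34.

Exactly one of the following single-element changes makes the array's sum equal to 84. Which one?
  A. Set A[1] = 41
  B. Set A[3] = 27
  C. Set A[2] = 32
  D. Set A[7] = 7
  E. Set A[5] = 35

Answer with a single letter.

Answer: C

Derivation:
Option A: A[1] 49->41, delta=-8, new_sum=34+(-8)=26
Option B: A[3] -19->27, delta=46, new_sum=34+(46)=80
Option C: A[2] -18->32, delta=50, new_sum=34+(50)=84 <-- matches target
Option D: A[7] -14->7, delta=21, new_sum=34+(21)=55
Option E: A[5] 24->35, delta=11, new_sum=34+(11)=45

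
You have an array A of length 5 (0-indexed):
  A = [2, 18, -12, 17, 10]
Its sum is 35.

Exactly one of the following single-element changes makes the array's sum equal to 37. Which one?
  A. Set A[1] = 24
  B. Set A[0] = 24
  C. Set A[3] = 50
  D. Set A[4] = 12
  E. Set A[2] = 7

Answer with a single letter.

Answer: D

Derivation:
Option A: A[1] 18->24, delta=6, new_sum=35+(6)=41
Option B: A[0] 2->24, delta=22, new_sum=35+(22)=57
Option C: A[3] 17->50, delta=33, new_sum=35+(33)=68
Option D: A[4] 10->12, delta=2, new_sum=35+(2)=37 <-- matches target
Option E: A[2] -12->7, delta=19, new_sum=35+(19)=54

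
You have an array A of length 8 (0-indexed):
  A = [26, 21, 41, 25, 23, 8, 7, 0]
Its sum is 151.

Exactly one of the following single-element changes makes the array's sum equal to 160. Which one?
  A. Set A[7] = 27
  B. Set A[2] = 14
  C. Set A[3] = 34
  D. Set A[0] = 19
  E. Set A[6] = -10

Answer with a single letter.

Option A: A[7] 0->27, delta=27, new_sum=151+(27)=178
Option B: A[2] 41->14, delta=-27, new_sum=151+(-27)=124
Option C: A[3] 25->34, delta=9, new_sum=151+(9)=160 <-- matches target
Option D: A[0] 26->19, delta=-7, new_sum=151+(-7)=144
Option E: A[6] 7->-10, delta=-17, new_sum=151+(-17)=134

Answer: C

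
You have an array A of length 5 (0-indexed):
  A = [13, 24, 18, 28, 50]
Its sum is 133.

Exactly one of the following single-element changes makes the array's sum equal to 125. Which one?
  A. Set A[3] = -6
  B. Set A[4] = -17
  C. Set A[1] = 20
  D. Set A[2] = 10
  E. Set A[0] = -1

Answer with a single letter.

Answer: D

Derivation:
Option A: A[3] 28->-6, delta=-34, new_sum=133+(-34)=99
Option B: A[4] 50->-17, delta=-67, new_sum=133+(-67)=66
Option C: A[1] 24->20, delta=-4, new_sum=133+(-4)=129
Option D: A[2] 18->10, delta=-8, new_sum=133+(-8)=125 <-- matches target
Option E: A[0] 13->-1, delta=-14, new_sum=133+(-14)=119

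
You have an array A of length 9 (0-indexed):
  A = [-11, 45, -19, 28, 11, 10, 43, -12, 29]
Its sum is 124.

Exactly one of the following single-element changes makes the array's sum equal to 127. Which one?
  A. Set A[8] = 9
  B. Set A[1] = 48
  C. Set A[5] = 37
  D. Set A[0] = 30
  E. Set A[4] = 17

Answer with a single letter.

Answer: B

Derivation:
Option A: A[8] 29->9, delta=-20, new_sum=124+(-20)=104
Option B: A[1] 45->48, delta=3, new_sum=124+(3)=127 <-- matches target
Option C: A[5] 10->37, delta=27, new_sum=124+(27)=151
Option D: A[0] -11->30, delta=41, new_sum=124+(41)=165
Option E: A[4] 11->17, delta=6, new_sum=124+(6)=130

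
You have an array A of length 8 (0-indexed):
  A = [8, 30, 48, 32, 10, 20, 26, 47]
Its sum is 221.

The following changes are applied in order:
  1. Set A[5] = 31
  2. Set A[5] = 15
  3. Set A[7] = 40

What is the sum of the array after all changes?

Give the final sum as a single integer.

Initial sum: 221
Change 1: A[5] 20 -> 31, delta = 11, sum = 232
Change 2: A[5] 31 -> 15, delta = -16, sum = 216
Change 3: A[7] 47 -> 40, delta = -7, sum = 209

Answer: 209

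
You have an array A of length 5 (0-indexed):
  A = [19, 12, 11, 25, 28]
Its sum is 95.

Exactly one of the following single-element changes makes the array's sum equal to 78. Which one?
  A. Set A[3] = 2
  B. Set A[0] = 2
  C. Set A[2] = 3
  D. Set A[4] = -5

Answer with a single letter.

Answer: B

Derivation:
Option A: A[3] 25->2, delta=-23, new_sum=95+(-23)=72
Option B: A[0] 19->2, delta=-17, new_sum=95+(-17)=78 <-- matches target
Option C: A[2] 11->3, delta=-8, new_sum=95+(-8)=87
Option D: A[4] 28->-5, delta=-33, new_sum=95+(-33)=62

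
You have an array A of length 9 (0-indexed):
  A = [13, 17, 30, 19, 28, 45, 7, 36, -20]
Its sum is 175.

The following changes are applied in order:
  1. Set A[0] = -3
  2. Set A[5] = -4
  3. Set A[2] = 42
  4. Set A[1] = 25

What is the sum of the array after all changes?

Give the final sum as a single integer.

Initial sum: 175
Change 1: A[0] 13 -> -3, delta = -16, sum = 159
Change 2: A[5] 45 -> -4, delta = -49, sum = 110
Change 3: A[2] 30 -> 42, delta = 12, sum = 122
Change 4: A[1] 17 -> 25, delta = 8, sum = 130

Answer: 130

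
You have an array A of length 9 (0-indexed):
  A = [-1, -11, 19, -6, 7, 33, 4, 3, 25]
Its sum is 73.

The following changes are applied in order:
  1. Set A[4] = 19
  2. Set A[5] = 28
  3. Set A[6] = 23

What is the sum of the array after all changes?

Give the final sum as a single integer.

Answer: 99

Derivation:
Initial sum: 73
Change 1: A[4] 7 -> 19, delta = 12, sum = 85
Change 2: A[5] 33 -> 28, delta = -5, sum = 80
Change 3: A[6] 4 -> 23, delta = 19, sum = 99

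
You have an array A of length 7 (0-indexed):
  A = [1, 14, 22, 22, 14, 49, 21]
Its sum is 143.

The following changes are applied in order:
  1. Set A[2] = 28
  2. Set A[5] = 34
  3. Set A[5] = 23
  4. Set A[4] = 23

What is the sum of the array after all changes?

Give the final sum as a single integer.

Answer: 132

Derivation:
Initial sum: 143
Change 1: A[2] 22 -> 28, delta = 6, sum = 149
Change 2: A[5] 49 -> 34, delta = -15, sum = 134
Change 3: A[5] 34 -> 23, delta = -11, sum = 123
Change 4: A[4] 14 -> 23, delta = 9, sum = 132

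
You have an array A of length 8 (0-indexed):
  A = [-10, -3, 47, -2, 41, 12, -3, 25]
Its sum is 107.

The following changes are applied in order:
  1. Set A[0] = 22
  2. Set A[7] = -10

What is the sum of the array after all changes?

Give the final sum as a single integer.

Answer: 104

Derivation:
Initial sum: 107
Change 1: A[0] -10 -> 22, delta = 32, sum = 139
Change 2: A[7] 25 -> -10, delta = -35, sum = 104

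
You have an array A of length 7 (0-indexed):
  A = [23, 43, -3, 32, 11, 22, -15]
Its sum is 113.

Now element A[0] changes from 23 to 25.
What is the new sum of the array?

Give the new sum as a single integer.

Old value at index 0: 23
New value at index 0: 25
Delta = 25 - 23 = 2
New sum = old_sum + delta = 113 + (2) = 115

Answer: 115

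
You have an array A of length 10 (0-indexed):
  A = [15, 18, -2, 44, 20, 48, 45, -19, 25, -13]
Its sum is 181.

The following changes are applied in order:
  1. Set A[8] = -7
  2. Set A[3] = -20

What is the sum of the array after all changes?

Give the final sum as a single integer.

Answer: 85

Derivation:
Initial sum: 181
Change 1: A[8] 25 -> -7, delta = -32, sum = 149
Change 2: A[3] 44 -> -20, delta = -64, sum = 85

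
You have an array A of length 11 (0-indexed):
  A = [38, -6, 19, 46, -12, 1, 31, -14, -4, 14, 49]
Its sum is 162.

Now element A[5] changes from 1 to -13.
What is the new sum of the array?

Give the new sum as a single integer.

Old value at index 5: 1
New value at index 5: -13
Delta = -13 - 1 = -14
New sum = old_sum + delta = 162 + (-14) = 148

Answer: 148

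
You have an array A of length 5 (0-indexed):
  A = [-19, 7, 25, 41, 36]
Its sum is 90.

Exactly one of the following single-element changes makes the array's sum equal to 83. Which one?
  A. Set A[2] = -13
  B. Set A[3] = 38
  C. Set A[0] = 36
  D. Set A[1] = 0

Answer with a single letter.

Option A: A[2] 25->-13, delta=-38, new_sum=90+(-38)=52
Option B: A[3] 41->38, delta=-3, new_sum=90+(-3)=87
Option C: A[0] -19->36, delta=55, new_sum=90+(55)=145
Option D: A[1] 7->0, delta=-7, new_sum=90+(-7)=83 <-- matches target

Answer: D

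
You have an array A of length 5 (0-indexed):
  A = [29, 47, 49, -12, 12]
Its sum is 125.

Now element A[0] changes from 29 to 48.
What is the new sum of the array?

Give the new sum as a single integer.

Old value at index 0: 29
New value at index 0: 48
Delta = 48 - 29 = 19
New sum = old_sum + delta = 125 + (19) = 144

Answer: 144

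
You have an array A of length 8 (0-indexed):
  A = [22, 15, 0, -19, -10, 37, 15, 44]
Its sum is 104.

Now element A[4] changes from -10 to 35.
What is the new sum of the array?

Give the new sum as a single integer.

Old value at index 4: -10
New value at index 4: 35
Delta = 35 - -10 = 45
New sum = old_sum + delta = 104 + (45) = 149

Answer: 149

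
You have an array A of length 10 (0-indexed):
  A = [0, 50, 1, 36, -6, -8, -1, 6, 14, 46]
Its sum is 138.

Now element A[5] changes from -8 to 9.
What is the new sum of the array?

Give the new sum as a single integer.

Old value at index 5: -8
New value at index 5: 9
Delta = 9 - -8 = 17
New sum = old_sum + delta = 138 + (17) = 155

Answer: 155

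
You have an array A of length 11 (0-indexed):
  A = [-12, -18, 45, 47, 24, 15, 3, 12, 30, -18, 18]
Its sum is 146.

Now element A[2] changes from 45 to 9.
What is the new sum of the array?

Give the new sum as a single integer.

Answer: 110

Derivation:
Old value at index 2: 45
New value at index 2: 9
Delta = 9 - 45 = -36
New sum = old_sum + delta = 146 + (-36) = 110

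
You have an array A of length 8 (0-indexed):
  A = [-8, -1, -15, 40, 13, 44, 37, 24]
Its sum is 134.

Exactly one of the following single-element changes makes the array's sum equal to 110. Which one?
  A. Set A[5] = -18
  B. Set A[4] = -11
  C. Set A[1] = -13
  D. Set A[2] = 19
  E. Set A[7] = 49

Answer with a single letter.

Option A: A[5] 44->-18, delta=-62, new_sum=134+(-62)=72
Option B: A[4] 13->-11, delta=-24, new_sum=134+(-24)=110 <-- matches target
Option C: A[1] -1->-13, delta=-12, new_sum=134+(-12)=122
Option D: A[2] -15->19, delta=34, new_sum=134+(34)=168
Option E: A[7] 24->49, delta=25, new_sum=134+(25)=159

Answer: B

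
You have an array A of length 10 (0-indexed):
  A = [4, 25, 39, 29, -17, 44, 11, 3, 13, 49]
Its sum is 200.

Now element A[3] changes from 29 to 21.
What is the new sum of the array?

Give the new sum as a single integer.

Answer: 192

Derivation:
Old value at index 3: 29
New value at index 3: 21
Delta = 21 - 29 = -8
New sum = old_sum + delta = 200 + (-8) = 192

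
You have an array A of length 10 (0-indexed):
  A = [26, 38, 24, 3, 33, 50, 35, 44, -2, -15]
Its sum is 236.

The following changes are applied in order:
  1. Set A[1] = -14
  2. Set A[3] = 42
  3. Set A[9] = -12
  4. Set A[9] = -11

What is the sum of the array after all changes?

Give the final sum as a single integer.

Initial sum: 236
Change 1: A[1] 38 -> -14, delta = -52, sum = 184
Change 2: A[3] 3 -> 42, delta = 39, sum = 223
Change 3: A[9] -15 -> -12, delta = 3, sum = 226
Change 4: A[9] -12 -> -11, delta = 1, sum = 227

Answer: 227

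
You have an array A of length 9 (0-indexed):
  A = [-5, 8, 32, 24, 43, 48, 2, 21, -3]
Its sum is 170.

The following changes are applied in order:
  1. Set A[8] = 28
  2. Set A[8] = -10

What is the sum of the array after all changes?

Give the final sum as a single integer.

Answer: 163

Derivation:
Initial sum: 170
Change 1: A[8] -3 -> 28, delta = 31, sum = 201
Change 2: A[8] 28 -> -10, delta = -38, sum = 163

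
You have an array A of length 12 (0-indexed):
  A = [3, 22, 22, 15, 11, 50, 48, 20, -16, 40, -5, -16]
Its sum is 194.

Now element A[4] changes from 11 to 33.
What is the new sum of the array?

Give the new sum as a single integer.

Answer: 216

Derivation:
Old value at index 4: 11
New value at index 4: 33
Delta = 33 - 11 = 22
New sum = old_sum + delta = 194 + (22) = 216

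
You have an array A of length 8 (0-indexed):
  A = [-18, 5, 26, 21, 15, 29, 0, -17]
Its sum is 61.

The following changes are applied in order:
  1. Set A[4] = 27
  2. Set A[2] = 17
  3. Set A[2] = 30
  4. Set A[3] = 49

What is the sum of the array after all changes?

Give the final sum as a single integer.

Answer: 105

Derivation:
Initial sum: 61
Change 1: A[4] 15 -> 27, delta = 12, sum = 73
Change 2: A[2] 26 -> 17, delta = -9, sum = 64
Change 3: A[2] 17 -> 30, delta = 13, sum = 77
Change 4: A[3] 21 -> 49, delta = 28, sum = 105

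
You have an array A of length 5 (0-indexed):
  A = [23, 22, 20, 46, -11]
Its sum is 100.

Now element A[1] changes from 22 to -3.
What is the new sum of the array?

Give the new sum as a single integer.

Answer: 75

Derivation:
Old value at index 1: 22
New value at index 1: -3
Delta = -3 - 22 = -25
New sum = old_sum + delta = 100 + (-25) = 75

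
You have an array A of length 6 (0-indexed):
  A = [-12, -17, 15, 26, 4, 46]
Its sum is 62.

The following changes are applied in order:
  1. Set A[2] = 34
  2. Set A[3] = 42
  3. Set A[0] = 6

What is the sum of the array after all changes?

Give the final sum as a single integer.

Answer: 115

Derivation:
Initial sum: 62
Change 1: A[2] 15 -> 34, delta = 19, sum = 81
Change 2: A[3] 26 -> 42, delta = 16, sum = 97
Change 3: A[0] -12 -> 6, delta = 18, sum = 115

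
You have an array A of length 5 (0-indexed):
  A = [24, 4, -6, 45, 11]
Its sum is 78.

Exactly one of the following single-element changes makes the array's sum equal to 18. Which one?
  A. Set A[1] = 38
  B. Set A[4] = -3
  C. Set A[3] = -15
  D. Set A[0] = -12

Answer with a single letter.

Option A: A[1] 4->38, delta=34, new_sum=78+(34)=112
Option B: A[4] 11->-3, delta=-14, new_sum=78+(-14)=64
Option C: A[3] 45->-15, delta=-60, new_sum=78+(-60)=18 <-- matches target
Option D: A[0] 24->-12, delta=-36, new_sum=78+(-36)=42

Answer: C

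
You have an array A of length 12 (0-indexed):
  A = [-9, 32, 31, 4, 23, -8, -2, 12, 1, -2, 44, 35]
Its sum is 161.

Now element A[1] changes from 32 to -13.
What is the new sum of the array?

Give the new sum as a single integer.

Answer: 116

Derivation:
Old value at index 1: 32
New value at index 1: -13
Delta = -13 - 32 = -45
New sum = old_sum + delta = 161 + (-45) = 116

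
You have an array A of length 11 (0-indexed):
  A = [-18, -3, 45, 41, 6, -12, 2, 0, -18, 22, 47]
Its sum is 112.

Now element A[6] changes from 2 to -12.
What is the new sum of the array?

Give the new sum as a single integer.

Old value at index 6: 2
New value at index 6: -12
Delta = -12 - 2 = -14
New sum = old_sum + delta = 112 + (-14) = 98

Answer: 98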